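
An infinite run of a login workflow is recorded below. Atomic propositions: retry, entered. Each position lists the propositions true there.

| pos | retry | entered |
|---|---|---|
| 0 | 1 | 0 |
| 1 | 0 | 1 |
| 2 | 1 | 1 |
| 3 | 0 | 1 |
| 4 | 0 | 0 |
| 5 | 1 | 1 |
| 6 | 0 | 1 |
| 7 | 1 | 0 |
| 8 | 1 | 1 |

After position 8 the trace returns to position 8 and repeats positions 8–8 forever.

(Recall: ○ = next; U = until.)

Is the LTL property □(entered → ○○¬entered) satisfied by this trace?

Violated

entered → ○○¬entered must hold at every position from 0 onward. It fails at position 1, so □(entered → ○○¬entered) is false.
Positions where entered holds: 1, 2, 3, 5, 6, 8.
Check ○○¬entered at each: 1→fails, 2→ok, 3→fails, 5→ok, 6→fails, 8→fails.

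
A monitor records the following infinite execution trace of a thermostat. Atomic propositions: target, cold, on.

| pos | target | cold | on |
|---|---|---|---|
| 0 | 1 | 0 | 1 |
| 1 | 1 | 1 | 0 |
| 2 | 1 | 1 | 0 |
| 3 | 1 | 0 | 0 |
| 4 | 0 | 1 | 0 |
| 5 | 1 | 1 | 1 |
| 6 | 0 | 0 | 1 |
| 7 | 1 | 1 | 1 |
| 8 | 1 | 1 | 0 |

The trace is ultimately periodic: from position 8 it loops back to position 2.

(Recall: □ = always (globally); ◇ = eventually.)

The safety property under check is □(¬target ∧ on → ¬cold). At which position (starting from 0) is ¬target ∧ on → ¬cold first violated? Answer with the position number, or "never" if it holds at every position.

never

¬target ∧ on → ¬cold holds at every position 0..8, and those are all the positions the trace ever visits, so the invariant □(¬target ∧ on → ¬cold) is never violated.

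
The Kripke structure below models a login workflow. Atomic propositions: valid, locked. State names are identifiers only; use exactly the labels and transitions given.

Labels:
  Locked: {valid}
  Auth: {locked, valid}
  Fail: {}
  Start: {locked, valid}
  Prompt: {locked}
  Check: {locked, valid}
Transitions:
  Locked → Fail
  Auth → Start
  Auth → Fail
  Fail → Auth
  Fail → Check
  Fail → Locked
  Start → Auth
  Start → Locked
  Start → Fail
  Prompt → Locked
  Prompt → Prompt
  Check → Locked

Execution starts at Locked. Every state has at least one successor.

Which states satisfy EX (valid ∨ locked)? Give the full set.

{Auth, Fail, Start, Prompt, Check}

States satisfying valid ∨ locked: {Locked, Auth, Start, Prompt, Check}.
States satisfying EX (valid ∨ locked): {Auth, Fail, Start, Prompt, Check}.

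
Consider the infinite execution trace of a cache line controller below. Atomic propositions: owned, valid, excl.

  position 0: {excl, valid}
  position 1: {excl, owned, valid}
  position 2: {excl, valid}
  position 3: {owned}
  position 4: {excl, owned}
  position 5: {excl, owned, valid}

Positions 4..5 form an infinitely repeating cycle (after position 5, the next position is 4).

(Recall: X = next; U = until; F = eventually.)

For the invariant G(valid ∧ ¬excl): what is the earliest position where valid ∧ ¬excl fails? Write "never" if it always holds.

0

At position 0 the labels are {excl, valid}, so valid ∧ ¬excl is false there. This is the first violation.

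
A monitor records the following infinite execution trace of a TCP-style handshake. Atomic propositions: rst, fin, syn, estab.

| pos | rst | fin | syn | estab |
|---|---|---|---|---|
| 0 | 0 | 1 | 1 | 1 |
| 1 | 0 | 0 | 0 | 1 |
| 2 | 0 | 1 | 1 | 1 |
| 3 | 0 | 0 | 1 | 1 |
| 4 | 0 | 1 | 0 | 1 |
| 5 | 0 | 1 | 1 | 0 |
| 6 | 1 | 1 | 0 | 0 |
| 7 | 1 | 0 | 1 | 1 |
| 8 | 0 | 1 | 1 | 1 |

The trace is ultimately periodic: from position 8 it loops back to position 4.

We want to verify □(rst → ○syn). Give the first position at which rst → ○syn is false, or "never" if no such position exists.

rst → ○syn holds at every position 0..8, and those are all the positions the trace ever visits, so the invariant □(rst → ○syn) is never violated.

never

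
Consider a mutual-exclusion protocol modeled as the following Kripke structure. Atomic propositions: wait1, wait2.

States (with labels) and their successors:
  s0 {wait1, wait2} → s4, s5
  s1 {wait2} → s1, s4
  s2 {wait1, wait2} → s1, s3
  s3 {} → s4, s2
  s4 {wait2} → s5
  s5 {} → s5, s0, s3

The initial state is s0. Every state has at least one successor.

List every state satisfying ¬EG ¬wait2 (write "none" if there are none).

{s0, s1, s2, s3, s4}

States satisfying ¬wait2: {s3, s5}.
States satisfying EG ¬wait2: {s5}.
States satisfying ¬EG ¬wait2: {s0, s1, s2, s3, s4}.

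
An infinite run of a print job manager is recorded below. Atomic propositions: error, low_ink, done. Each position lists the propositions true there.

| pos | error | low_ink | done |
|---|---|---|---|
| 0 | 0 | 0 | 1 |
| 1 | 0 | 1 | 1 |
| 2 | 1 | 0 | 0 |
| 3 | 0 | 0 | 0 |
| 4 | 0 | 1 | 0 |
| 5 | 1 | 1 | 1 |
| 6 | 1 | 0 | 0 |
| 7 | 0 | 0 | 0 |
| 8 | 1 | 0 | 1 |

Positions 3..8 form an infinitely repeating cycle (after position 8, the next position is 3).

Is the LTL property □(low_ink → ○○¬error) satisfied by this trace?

low_ink → ○○¬error must hold at every position from 0 onward. It fails at position 4, so □(low_ink → ○○¬error) is false.
Positions where low_ink holds: 1, 4, 5.
Check ○○¬error at each: 1→ok, 4→fails, 5→ok.

Does not hold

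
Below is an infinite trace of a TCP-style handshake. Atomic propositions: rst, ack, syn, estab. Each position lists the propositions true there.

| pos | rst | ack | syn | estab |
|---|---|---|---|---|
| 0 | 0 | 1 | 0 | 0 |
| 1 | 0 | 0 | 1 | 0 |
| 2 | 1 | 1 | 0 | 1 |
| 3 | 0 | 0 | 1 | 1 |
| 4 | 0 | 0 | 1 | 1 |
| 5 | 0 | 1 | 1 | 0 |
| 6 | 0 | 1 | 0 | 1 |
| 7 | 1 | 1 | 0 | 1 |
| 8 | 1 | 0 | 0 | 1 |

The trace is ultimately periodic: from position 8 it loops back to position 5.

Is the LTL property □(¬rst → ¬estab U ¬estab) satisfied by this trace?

No

¬rst → ¬estab U ¬estab must hold at every position from 0 onward. It fails at position 3, so □(¬rst → ¬estab U ¬estab) is false.
Positions where ¬rst holds: 0, 1, 3, 4, 5, 6.
Check ¬estab U ¬estab at each: 0→ok, 1→ok, 3→fails, 4→fails, 5→ok, 6→fails.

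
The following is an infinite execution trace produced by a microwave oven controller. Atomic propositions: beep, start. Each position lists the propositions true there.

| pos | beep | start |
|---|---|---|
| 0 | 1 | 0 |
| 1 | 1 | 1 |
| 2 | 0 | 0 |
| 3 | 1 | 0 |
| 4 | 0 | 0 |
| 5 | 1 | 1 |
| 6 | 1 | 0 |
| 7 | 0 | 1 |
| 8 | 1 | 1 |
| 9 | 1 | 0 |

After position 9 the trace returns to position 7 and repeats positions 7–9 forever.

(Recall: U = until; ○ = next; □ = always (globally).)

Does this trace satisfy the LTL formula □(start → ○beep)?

Does not hold

start → ○beep must hold at every position from 0 onward. It fails at position 1, so □(start → ○beep) is false.
Positions where start holds: 1, 5, 7, 8.
Check ○beep at each: 1→fails, 5→ok, 7→ok, 8→ok.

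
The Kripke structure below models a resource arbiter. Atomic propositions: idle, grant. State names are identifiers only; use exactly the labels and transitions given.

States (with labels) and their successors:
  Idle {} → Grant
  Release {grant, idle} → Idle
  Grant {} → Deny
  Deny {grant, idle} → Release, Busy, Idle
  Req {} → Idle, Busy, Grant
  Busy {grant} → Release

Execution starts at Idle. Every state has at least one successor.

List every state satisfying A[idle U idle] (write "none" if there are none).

{Release, Deny}

States satisfying idle: {Release, Deny}.
States satisfying A[idle U idle]: {Release, Deny}.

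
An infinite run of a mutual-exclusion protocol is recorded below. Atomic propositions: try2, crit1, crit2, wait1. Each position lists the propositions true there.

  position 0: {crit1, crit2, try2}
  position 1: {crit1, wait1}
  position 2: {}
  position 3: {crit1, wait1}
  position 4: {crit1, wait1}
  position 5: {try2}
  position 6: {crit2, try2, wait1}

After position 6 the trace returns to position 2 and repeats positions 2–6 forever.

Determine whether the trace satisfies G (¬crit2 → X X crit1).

¬crit2 → X X crit1 must hold at every position from 0 onward. It fails at position 3, so G (¬crit2 → X X crit1) is false.
Positions where ¬crit2 holds: 1, 2, 3, 4, 5.
Check X X crit1 at each: 1→ok, 2→ok, 3→fails, 4→fails, 5→fails.

Violated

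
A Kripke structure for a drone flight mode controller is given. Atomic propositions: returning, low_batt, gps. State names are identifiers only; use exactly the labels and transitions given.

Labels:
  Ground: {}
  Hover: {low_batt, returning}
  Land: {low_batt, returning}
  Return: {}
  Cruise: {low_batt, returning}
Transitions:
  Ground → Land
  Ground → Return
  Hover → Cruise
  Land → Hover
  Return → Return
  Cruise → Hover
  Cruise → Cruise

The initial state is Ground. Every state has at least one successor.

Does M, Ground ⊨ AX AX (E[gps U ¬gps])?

Yes

States satisfying AX (E[gps U ¬gps]): {Ground, Hover, Land, Return, Cruise}.
States satisfying AX AX (E[gps U ¬gps]): {Ground, Hover, Land, Return, Cruise}.
Ground ∈ Sat(AX AX (E[gps U ¬gps])).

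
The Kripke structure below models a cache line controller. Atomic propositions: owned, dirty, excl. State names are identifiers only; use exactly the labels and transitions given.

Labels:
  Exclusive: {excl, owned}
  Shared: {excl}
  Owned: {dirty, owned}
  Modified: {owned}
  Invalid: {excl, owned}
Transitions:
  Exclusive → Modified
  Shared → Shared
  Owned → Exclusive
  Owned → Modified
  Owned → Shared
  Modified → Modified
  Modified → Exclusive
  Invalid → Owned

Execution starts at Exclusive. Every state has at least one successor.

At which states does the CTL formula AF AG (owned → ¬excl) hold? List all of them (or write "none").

{Shared}

States satisfying AG (owned → ¬excl): {Shared}.
States satisfying AF AG (owned → ¬excl): {Shared}.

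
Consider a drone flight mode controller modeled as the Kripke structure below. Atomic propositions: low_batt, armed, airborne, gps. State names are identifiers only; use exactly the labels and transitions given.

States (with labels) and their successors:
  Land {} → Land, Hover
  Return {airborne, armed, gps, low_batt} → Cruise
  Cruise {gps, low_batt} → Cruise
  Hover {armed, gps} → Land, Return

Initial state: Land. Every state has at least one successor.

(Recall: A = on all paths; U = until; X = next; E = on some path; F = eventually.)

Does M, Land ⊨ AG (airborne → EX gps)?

States satisfying airborne → EX gps: {Land, Return, Cruise, Hover}.
States satisfying AG (airborne → EX gps): {Land, Return, Cruise, Hover}.
Every state reachable from Land satisfies airborne → EX gps.
Land ∈ Sat(AG (airborne → EX gps)).

Satisfied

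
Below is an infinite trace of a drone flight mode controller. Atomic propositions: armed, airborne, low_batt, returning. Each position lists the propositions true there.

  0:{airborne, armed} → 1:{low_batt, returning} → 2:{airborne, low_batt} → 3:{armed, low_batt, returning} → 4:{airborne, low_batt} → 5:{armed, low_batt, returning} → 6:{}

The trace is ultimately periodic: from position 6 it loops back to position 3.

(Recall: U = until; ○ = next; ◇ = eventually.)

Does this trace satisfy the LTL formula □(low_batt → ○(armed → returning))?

Holds

low_batt → ○(armed → returning) holds at every position 0..6, and those are all positions ever visited, so □(low_batt → ○(armed → returning)) holds.
Positions where low_batt holds: 1, 2, 3, 4, 5.
Check ○(armed → returning) at each: 1→ok, 2→ok, 3→ok, 4→ok, 5→ok.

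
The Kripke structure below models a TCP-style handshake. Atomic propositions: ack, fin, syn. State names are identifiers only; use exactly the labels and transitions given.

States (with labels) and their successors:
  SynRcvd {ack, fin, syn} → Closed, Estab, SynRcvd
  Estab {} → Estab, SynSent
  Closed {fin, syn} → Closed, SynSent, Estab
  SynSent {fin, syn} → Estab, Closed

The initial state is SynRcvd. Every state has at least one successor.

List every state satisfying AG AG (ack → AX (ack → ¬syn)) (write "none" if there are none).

{Estab, Closed, SynSent}

States satisfying AG (ack → AX (ack → ¬syn)): {Estab, Closed, SynSent}.
States satisfying AG AG (ack → AX (ack → ¬syn)): {Estab, Closed, SynSent}.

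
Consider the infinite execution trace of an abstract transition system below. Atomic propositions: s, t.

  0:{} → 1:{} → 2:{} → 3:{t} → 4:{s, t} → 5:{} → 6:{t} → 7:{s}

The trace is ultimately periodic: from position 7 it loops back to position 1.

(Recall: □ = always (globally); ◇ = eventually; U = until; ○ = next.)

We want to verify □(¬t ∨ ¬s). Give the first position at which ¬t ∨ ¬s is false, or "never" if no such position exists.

Check ¬t ∨ ¬s at each position in order: 0 ✓, 1 ✓, 2 ✓, 3 ✓.
At position 4 the labels are {s, t}, so ¬t ∨ ¬s is false there. This is the first violation.

4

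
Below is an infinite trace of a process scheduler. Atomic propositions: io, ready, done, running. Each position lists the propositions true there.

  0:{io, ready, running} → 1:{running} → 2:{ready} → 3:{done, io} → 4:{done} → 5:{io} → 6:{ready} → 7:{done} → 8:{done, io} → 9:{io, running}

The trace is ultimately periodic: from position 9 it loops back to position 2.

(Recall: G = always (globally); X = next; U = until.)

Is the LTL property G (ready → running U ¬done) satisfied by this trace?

ready → running U ¬done holds at every position 0..9, and those are all positions ever visited, so G (ready → running U ¬done) holds.
Positions where ready holds: 0, 2, 6.
Check running U ¬done at each: 0→ok, 2→ok, 6→ok.

Satisfied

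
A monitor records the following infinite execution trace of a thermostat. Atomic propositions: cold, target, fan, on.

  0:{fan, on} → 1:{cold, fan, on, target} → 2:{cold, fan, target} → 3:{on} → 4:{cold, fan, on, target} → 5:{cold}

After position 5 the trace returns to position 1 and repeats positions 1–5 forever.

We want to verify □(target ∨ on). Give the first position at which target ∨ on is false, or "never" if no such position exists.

5

Check target ∨ on at each position in order: 0 ✓, 1 ✓, 2 ✓, 3 ✓, 4 ✓.
At position 5 the labels are {cold}, so target ∨ on is false there. This is the first violation.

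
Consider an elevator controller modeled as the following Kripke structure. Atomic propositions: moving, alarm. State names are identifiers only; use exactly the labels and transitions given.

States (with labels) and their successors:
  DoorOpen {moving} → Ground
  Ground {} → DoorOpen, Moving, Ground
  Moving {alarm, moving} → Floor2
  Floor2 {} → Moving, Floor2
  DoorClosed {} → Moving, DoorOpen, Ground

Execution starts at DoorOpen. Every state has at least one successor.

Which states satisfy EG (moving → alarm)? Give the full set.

{Ground, Moving, Floor2, DoorClosed}

States satisfying moving → alarm: {Ground, Moving, Floor2, DoorClosed}.
States satisfying EG (moving → alarm): {Ground, Moving, Floor2, DoorClosed}.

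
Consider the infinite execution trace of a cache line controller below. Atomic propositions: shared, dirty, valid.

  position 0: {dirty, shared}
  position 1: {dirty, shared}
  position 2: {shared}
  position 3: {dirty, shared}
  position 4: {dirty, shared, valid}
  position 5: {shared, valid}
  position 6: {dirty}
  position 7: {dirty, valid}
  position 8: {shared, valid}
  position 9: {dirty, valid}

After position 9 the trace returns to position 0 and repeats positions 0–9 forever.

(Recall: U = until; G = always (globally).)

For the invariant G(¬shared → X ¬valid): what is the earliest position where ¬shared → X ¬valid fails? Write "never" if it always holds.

Check ¬shared → X ¬valid at each position in order: 0 ✓, 1 ✓, 2 ✓, 3 ✓, 4 ✓, 5 ✓.
At position 6 the labels are {dirty} and the next position 7 has {dirty, valid}, so ¬shared → X ¬valid is false there. This is the first violation.

6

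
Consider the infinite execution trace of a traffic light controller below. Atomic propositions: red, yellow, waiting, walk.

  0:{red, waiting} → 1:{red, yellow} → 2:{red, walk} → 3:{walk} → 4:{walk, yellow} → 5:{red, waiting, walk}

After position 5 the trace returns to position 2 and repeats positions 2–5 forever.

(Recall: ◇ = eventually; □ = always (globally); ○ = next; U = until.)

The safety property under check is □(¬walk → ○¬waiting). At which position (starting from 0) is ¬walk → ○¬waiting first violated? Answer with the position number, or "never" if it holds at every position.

never

¬walk → ○¬waiting holds at every position 0..5, and those are all the positions the trace ever visits, so the invariant □(¬walk → ○¬waiting) is never violated.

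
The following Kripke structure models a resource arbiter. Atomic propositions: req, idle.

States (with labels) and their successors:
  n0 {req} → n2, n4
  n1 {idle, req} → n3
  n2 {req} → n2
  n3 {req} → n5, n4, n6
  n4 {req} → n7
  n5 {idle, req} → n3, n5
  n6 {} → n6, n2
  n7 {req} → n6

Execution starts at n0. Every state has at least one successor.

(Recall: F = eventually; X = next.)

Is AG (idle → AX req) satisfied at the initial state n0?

States satisfying idle → AX req: {n0, n1, n2, n3, n4, n5, n6, n7}.
States satisfying AG (idle → AX req): {n0, n1, n2, n3, n4, n5, n6, n7}.
Every state reachable from n0 satisfies idle → AX req.
n0 ∈ Sat(AG (idle → AX req)).

Satisfied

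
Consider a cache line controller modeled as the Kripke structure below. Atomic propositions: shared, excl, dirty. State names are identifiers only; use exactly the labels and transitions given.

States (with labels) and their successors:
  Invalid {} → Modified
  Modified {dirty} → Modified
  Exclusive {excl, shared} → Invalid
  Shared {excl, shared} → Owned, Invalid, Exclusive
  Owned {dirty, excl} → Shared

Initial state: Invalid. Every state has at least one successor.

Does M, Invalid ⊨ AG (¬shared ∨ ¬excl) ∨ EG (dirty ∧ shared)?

States satisfying ¬shared ∨ ¬excl: {Invalid, Modified, Owned}.
States satisfying AG (¬shared ∨ ¬excl): {Invalid, Modified}.
States satisfying dirty ∧ shared: ∅.
States satisfying EG (dirty ∧ shared): ∅.
States satisfying AG (¬shared ∨ ¬excl) ∨ EG (dirty ∧ shared): {Invalid, Modified}.
Invalid ∈ Sat(AG (¬shared ∨ ¬excl) ∨ EG (dirty ∧ shared)).

Yes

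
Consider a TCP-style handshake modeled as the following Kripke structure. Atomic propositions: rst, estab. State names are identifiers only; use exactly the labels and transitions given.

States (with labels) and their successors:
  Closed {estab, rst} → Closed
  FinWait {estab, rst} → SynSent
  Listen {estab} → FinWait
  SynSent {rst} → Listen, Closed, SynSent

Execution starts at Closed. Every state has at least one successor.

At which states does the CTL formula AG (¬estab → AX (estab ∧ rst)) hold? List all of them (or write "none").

{Closed}

States satisfying ¬estab → AX (estab ∧ rst): {Closed, FinWait, Listen}.
States satisfying AG (¬estab → AX (estab ∧ rst)): {Closed}.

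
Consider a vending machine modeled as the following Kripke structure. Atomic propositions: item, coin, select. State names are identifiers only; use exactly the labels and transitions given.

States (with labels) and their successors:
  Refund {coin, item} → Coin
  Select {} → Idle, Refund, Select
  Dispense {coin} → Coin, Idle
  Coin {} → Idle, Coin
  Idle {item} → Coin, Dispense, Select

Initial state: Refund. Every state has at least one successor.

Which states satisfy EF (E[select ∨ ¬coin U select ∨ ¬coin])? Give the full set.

States satisfying E[select ∨ ¬coin U select ∨ ¬coin]: {Select, Coin, Idle}.
States satisfying EF (E[select ∨ ¬coin U select ∨ ¬coin]): {Refund, Select, Dispense, Coin, Idle}.

{Refund, Select, Dispense, Coin, Idle}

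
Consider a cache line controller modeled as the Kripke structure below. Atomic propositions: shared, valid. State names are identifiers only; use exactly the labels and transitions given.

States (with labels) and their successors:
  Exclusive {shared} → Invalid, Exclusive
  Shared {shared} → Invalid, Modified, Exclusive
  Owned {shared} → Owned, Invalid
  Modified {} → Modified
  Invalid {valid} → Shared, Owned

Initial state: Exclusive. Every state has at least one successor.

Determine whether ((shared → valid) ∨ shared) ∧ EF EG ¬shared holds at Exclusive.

Yes

States satisfying shared → valid: {Modified, Invalid}.
States satisfying (shared → valid) ∨ shared: {Exclusive, Shared, Owned, Modified, Invalid}.
States satisfying EG ¬shared: {Modified}.
States satisfying EF EG ¬shared: {Exclusive, Shared, Owned, Modified, Invalid}.
States satisfying ((shared → valid) ∨ shared) ∧ EF EG ¬shared: {Exclusive, Shared, Owned, Modified, Invalid}.
Exclusive ∈ Sat(((shared → valid) ∨ shared) ∧ EF EG ¬shared).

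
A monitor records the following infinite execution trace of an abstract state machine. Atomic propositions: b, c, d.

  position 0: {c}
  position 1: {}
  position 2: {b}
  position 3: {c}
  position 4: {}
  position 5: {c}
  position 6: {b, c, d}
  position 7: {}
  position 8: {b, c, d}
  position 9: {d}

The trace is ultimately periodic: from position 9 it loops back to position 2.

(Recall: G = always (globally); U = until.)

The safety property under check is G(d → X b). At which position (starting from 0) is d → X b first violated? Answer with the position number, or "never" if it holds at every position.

6

Check d → X b at each position in order: 0 ✓, 1 ✓, 2 ✓, 3 ✓, 4 ✓, 5 ✓.
At position 6 the labels are {b, c, d} and the next position 7 has {}, so d → X b is false there. This is the first violation.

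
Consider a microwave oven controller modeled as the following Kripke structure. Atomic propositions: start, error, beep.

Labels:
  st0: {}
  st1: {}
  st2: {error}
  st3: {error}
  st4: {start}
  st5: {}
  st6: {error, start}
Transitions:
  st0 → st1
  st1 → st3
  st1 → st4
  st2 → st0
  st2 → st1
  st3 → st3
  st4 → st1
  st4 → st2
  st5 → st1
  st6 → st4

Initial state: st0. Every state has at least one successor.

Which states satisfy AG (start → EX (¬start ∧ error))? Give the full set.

States satisfying start → EX (¬start ∧ error): {st0, st1, st2, st3, st4, st5}.
States satisfying AG (start → EX (¬start ∧ error)): {st0, st1, st2, st3, st4, st5}.

{st0, st1, st2, st3, st4, st5}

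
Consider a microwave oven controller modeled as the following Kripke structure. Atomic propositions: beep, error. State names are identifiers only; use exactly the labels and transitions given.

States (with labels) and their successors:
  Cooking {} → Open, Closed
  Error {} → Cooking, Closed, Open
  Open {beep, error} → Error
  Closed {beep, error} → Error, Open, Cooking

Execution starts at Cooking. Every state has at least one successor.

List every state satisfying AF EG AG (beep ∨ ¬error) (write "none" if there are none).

States satisfying EG AG (beep ∨ ¬error): {Cooking, Error, Open, Closed}.
States satisfying AF EG AG (beep ∨ ¬error): {Cooking, Error, Open, Closed}.

{Cooking, Error, Open, Closed}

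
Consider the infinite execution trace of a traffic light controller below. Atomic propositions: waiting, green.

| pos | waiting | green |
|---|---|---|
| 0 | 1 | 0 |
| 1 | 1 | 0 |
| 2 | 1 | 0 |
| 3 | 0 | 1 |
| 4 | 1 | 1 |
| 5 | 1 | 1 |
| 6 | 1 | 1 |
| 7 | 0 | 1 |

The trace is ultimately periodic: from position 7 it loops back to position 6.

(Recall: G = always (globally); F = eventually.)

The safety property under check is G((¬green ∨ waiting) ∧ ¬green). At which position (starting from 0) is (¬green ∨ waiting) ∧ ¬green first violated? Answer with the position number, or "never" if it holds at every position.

Check (¬green ∨ waiting) ∧ ¬green at each position in order: 0 ✓, 1 ✓, 2 ✓.
At position 3 the labels are {green}, so (¬green ∨ waiting) ∧ ¬green is false there. This is the first violation.

3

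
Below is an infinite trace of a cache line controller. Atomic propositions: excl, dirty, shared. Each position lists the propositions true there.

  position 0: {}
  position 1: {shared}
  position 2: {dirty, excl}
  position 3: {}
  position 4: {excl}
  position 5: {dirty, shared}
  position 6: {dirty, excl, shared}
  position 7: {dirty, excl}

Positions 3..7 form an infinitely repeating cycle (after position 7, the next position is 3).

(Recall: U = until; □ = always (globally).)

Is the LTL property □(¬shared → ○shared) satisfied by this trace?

No

¬shared → ○shared must hold at every position from 0 onward. It fails at position 2, so □(¬shared → ○shared) is false.
Positions where ¬shared holds: 0, 2, 3, 4, 7.
Check ○shared at each: 0→ok, 2→fails, 3→fails, 4→ok, 7→fails.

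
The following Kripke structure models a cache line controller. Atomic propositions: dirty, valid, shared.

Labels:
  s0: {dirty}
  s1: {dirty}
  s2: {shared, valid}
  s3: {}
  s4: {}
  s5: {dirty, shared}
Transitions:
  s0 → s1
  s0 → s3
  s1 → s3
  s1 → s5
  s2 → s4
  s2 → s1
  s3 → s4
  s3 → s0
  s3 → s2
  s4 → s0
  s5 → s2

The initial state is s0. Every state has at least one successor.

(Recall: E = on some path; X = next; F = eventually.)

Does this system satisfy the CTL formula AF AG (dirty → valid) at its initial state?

Does not hold

States satisfying AG (dirty → valid): ∅.
States satisfying AF AG (dirty → valid): ∅.
There is a path from s0 along which AG (dirty → valid) never holds.
s0 ∉ Sat(AF AG (dirty → valid)).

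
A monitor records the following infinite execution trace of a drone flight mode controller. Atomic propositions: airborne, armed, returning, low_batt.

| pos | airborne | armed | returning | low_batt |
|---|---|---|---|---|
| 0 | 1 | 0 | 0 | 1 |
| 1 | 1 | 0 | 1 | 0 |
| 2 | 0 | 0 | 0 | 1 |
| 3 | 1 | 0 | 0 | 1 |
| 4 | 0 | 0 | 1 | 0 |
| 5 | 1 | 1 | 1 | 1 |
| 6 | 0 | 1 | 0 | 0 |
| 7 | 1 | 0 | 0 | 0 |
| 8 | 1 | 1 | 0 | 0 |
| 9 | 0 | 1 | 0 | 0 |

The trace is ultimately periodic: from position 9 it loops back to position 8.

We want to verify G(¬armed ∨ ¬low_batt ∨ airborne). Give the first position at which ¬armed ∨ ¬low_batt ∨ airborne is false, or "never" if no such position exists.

never

¬armed ∨ ¬low_batt ∨ airborne holds at every position 0..9, and those are all the positions the trace ever visits, so the invariant G(¬armed ∨ ¬low_batt ∨ airborne) is never violated.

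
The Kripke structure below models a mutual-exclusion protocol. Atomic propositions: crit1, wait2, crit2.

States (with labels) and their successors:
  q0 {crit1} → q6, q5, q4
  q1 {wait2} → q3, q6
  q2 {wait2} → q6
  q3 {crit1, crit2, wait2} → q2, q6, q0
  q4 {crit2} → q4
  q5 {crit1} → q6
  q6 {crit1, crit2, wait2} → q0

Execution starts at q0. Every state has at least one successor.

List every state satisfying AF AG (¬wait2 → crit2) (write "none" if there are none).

States satisfying AG (¬wait2 → crit2): {q4}.
States satisfying AF AG (¬wait2 → crit2): {q4}.

{q4}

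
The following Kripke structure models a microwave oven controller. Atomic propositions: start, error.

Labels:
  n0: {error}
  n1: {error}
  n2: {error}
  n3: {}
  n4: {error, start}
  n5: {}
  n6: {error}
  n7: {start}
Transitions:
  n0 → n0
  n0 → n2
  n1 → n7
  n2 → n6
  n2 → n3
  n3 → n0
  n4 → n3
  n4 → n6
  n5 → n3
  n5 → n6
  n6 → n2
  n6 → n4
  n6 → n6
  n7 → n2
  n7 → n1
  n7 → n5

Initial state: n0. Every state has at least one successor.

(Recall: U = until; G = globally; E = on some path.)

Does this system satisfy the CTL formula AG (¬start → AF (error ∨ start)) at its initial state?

Satisfied

States satisfying ¬start → AF (error ∨ start): {n0, n1, n2, n3, n4, n5, n6, n7}.
States satisfying AG (¬start → AF (error ∨ start)): {n0, n1, n2, n3, n4, n5, n6, n7}.
Every state reachable from n0 satisfies ¬start → AF (error ∨ start).
n0 ∈ Sat(AG (¬start → AF (error ∨ start))).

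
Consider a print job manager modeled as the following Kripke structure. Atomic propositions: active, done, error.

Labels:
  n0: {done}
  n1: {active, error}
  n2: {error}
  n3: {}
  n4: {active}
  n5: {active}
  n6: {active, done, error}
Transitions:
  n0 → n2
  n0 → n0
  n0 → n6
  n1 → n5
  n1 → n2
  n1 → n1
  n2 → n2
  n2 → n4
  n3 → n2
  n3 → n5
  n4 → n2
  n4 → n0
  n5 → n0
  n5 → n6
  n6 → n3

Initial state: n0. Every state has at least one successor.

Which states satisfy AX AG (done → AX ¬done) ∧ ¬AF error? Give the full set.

none

States satisfying AG (done → AX ¬done): ∅.
States satisfying AX AG (done → AX ¬done): ∅.
States satisfying error: {n1, n2, n6}.
States satisfying AF error: {n1, n2, n6}.
States satisfying ¬AF error: {n0, n3, n4, n5}.
States satisfying AX AG (done → AX ¬done) ∧ ¬AF error: ∅.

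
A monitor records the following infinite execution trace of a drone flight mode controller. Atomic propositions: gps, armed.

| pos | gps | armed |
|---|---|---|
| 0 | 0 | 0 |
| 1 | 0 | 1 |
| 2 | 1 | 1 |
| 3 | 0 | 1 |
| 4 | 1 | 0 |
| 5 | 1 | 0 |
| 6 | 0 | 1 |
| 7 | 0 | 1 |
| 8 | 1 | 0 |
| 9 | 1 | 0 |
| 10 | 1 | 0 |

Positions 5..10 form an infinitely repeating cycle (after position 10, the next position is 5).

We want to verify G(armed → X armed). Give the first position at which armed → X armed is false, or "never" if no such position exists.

Check armed → X armed at each position in order: 0 ✓, 1 ✓, 2 ✓.
At position 3 the labels are {armed} and the next position 4 has {gps}, so armed → X armed is false there. This is the first violation.

3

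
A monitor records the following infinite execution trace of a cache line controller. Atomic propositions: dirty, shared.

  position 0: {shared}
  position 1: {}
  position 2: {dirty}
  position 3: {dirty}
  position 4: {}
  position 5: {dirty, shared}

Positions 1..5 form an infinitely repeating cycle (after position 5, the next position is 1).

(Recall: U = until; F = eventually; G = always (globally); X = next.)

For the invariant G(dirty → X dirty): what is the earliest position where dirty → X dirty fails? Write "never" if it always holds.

Check dirty → X dirty at each position in order: 0 ✓, 1 ✓, 2 ✓.
At position 3 the labels are {dirty} and the next position 4 has {}, so dirty → X dirty is false there. This is the first violation.

3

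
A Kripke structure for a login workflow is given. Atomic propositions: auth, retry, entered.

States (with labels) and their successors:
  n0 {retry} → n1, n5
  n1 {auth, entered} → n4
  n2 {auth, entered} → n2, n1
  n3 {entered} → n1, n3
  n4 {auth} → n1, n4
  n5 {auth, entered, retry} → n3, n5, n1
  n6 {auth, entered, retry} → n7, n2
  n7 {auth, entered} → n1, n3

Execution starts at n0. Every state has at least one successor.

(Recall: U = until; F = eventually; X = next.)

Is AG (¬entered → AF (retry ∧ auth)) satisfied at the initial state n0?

States satisfying ¬entered → AF (retry ∧ auth): {n1, n2, n3, n5, n6, n7}.
States satisfying AG (¬entered → AF (retry ∧ auth)): ∅.
n0 is reachable from n0 and violates ¬entered → AF (retry ∧ auth), so AG fails at n0.
n0 ∉ Sat(AG (¬entered → AF (retry ∧ auth))).

No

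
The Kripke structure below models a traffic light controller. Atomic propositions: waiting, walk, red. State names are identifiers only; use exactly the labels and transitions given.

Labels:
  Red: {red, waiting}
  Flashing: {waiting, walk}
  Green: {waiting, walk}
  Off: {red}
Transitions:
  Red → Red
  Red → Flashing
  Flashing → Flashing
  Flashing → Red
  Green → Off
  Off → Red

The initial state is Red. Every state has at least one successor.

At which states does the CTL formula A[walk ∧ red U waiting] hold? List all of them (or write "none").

{Red, Flashing, Green}

States satisfying walk ∧ red: ∅.
States satisfying waiting: {Red, Flashing, Green}.
States satisfying A[walk ∧ red U waiting]: {Red, Flashing, Green}.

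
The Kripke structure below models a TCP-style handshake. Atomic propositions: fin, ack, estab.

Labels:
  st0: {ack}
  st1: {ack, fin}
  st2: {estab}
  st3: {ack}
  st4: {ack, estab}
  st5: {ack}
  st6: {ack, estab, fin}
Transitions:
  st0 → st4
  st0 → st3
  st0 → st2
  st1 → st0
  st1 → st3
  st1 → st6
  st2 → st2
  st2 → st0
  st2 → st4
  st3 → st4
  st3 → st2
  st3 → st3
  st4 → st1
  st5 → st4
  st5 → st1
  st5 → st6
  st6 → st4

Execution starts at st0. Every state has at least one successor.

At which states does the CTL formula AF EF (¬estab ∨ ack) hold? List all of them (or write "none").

States satisfying EF (¬estab ∨ ack): {st0, st1, st2, st3, st4, st5, st6}.
States satisfying AF EF (¬estab ∨ ack): {st0, st1, st2, st3, st4, st5, st6}.

{st0, st1, st2, st3, st4, st5, st6}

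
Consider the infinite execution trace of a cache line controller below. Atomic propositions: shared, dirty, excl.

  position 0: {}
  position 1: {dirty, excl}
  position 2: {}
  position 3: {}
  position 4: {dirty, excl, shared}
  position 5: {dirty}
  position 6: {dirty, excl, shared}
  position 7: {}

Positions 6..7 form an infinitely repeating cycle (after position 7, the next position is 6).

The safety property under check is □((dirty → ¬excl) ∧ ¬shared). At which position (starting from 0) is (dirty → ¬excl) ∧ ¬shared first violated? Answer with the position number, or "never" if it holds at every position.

Check (dirty → ¬excl) ∧ ¬shared at each position in order: 0 ✓.
At position 1 the labels are {dirty, excl}, so (dirty → ¬excl) ∧ ¬shared is false there. This is the first violation.

1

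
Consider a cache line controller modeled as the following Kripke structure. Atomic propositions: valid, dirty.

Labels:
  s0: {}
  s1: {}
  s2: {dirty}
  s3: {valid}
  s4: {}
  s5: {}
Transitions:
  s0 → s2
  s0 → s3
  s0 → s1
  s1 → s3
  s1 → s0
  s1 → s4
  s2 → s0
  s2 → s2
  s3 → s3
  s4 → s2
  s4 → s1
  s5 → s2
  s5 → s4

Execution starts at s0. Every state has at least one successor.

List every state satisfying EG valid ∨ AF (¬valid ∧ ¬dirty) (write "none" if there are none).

{s0, s1, s3, s4, s5}

States satisfying valid: {s3}.
States satisfying EG valid: {s3}.
States satisfying ¬valid ∧ ¬dirty: {s0, s1, s4, s5}.
States satisfying AF (¬valid ∧ ¬dirty): {s0, s1, s4, s5}.
States satisfying EG valid ∨ AF (¬valid ∧ ¬dirty): {s0, s1, s3, s4, s5}.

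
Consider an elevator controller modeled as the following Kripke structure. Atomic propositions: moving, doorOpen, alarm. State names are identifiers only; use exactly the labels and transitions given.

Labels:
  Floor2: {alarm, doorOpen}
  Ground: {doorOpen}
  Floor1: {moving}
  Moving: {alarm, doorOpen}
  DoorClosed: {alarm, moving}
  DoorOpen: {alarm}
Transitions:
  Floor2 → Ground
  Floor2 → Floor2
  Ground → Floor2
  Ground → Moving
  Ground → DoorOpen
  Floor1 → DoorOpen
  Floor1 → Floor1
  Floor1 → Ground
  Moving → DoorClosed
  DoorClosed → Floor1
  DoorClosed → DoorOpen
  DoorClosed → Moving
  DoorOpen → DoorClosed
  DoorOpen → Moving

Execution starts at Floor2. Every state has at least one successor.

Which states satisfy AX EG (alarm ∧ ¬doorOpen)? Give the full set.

States satisfying EG (alarm ∧ ¬doorOpen): {DoorClosed, DoorOpen}.
States satisfying AX EG (alarm ∧ ¬doorOpen): {Moving}.

{Moving}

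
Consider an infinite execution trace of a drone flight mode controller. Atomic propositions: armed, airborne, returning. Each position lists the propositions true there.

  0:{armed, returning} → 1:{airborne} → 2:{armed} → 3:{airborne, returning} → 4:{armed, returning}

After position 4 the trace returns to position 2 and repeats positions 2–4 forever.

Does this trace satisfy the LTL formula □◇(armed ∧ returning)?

◇(armed ∧ returning) holds at every position 0..4, and those are all positions ever visited, so □◇(armed ∧ returning) holds.

Satisfied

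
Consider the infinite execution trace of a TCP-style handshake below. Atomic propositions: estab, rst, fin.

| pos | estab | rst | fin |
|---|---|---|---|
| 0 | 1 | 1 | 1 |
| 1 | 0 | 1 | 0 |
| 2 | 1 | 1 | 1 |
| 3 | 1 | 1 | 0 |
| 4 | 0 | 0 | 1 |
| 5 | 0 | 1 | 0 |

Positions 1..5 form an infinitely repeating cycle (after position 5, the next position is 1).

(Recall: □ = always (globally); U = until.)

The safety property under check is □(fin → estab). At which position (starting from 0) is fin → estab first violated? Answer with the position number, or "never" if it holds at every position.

4

Check fin → estab at each position in order: 0 ✓, 1 ✓, 2 ✓, 3 ✓.
At position 4 the labels are {fin}, so fin → estab is false there. This is the first violation.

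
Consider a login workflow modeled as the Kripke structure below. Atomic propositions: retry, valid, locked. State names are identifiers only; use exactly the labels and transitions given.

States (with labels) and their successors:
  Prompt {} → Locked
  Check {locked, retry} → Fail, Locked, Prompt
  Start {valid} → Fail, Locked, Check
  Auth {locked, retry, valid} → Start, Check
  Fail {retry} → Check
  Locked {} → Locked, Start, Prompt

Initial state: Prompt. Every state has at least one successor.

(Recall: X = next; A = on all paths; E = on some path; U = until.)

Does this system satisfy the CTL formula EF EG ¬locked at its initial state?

States satisfying EG ¬locked: {Prompt, Start, Locked}.
States satisfying EF EG ¬locked: {Prompt, Check, Start, Auth, Fail, Locked}.
Some path from Prompt reaches a state where EG ¬locked holds.
Prompt ∈ Sat(EF EG ¬locked).

Holds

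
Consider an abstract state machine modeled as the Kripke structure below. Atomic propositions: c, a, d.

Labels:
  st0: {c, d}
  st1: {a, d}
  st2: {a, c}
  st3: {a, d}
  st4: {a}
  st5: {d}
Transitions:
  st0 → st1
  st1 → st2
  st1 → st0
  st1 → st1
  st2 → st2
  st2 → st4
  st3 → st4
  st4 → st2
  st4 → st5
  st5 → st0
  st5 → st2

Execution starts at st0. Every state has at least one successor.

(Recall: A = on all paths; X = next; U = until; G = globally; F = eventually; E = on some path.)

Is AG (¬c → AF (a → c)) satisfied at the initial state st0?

No

States satisfying ¬c → AF (a → c): {st0, st2, st3, st4, st5}.
States satisfying AG (¬c → AF (a → c)): ∅.
st1 is reachable from st0 and violates ¬c → AF (a → c), so AG fails at st0.
st0 ∉ Sat(AG (¬c → AF (a → c))).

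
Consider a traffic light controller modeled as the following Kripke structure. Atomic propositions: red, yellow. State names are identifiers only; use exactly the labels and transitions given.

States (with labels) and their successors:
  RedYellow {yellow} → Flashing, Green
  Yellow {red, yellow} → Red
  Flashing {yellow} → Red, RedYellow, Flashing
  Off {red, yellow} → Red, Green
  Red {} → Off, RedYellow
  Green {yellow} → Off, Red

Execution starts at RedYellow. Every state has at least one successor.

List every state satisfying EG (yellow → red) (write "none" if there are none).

States satisfying yellow → red: {Yellow, Off, Red}.
States satisfying EG (yellow → red): {Yellow, Off, Red}.

{Yellow, Off, Red}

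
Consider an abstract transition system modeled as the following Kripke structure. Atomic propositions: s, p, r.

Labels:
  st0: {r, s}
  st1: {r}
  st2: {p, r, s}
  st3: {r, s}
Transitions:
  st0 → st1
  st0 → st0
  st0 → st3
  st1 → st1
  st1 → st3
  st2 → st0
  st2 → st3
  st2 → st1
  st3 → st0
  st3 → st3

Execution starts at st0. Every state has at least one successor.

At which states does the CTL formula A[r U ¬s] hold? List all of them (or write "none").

{st1}

States satisfying r: {st0, st1, st2, st3}.
States satisfying ¬s: {st1}.
States satisfying A[r U ¬s]: {st1}.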